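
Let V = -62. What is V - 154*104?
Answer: -16078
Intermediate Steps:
V - 154*104 = -62 - 154*104 = -62 - 16016 = -16078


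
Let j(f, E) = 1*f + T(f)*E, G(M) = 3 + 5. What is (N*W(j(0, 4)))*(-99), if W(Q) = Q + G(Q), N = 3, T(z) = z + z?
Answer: -2376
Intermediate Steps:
G(M) = 8
T(z) = 2*z
j(f, E) = f + 2*E*f (j(f, E) = 1*f + (2*f)*E = f + 2*E*f)
W(Q) = 8 + Q (W(Q) = Q + 8 = 8 + Q)
(N*W(j(0, 4)))*(-99) = (3*(8 + 0*(1 + 2*4)))*(-99) = (3*(8 + 0*(1 + 8)))*(-99) = (3*(8 + 0*9))*(-99) = (3*(8 + 0))*(-99) = (3*8)*(-99) = 24*(-99) = -2376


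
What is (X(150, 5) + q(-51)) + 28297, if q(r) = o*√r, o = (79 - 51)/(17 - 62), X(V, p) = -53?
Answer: 28244 - 28*I*√51/45 ≈ 28244.0 - 4.4436*I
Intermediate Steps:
o = -28/45 (o = 28/(-45) = 28*(-1/45) = -28/45 ≈ -0.62222)
q(r) = -28*√r/45
(X(150, 5) + q(-51)) + 28297 = (-53 - 28*I*√51/45) + 28297 = 28244 - 28*I*√51/45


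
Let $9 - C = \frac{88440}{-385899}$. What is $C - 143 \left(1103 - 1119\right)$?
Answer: $\frac{295499481}{128633} \approx 2297.2$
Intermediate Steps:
$C = \frac{1187177}{128633}$ ($C = 9 - \frac{88440}{-385899} = 9 - 88440 \left(- \frac{1}{385899}\right) = 9 - - \frac{29480}{128633} = 9 + \frac{29480}{128633} = \frac{1187177}{128633} \approx 9.2292$)
$C - 143 \left(1103 - 1119\right) = \frac{1187177}{128633} - 143 \left(1103 - 1119\right) = \frac{1187177}{128633} - -2288 = \frac{1187177}{128633} + 2288 = \frac{295499481}{128633}$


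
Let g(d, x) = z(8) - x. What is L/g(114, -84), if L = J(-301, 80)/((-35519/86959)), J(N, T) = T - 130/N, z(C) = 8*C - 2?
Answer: -1052638695/780458987 ≈ -1.3487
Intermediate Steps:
z(C) = -2 + 8*C
g(d, x) = 62 - x (g(d, x) = (-2 + 8*8) - x = (-2 + 64) - x = 62 - x)
L = -2105277390/10691219 (L = (80 - 130/(-301))/((-35519/86959)) = (80 - 130*(-1/301))/((-35519*1/86959)) = (80 + 130/301)/(-35519/86959) = (24210/301)*(-86959/35519) = -2105277390/10691219 ≈ -196.92)
L/g(114, -84) = -2105277390/(10691219*(62 - 1*(-84))) = -2105277390/(10691219*(62 + 84)) = -2105277390/10691219/146 = -2105277390/10691219*1/146 = -1052638695/780458987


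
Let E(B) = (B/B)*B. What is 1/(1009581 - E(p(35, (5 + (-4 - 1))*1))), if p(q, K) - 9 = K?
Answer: 1/1009572 ≈ 9.9052e-7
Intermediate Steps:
p(q, K) = 9 + K
E(B) = B (E(B) = 1*B = B)
1/(1009581 - E(p(35, (5 + (-4 - 1))*1))) = 1/(1009581 - (9 + (5 + (-4 - 1))*1)) = 1/(1009581 - (9 + (5 - 5)*1)) = 1/(1009581 - (9 + 0*1)) = 1/(1009581 - (9 + 0)) = 1/(1009581 - 1*9) = 1/(1009581 - 9) = 1/1009572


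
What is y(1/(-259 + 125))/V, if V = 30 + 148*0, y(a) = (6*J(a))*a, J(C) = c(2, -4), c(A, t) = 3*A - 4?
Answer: -1/335 ≈ -0.0029851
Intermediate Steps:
c(A, t) = -4 + 3*A
J(C) = 2 (J(C) = -4 + 3*2 = -4 + 6 = 2)
y(a) = 12*a (y(a) = (6*2)*a = 12*a)
V = 30 (V = 30 + 0 = 30)
y(1/(-259 + 125))/V = (12/(-259 + 125))/30 = (12/(-134))*(1/30) = (12*(-1/134))*(1/30) = -6/67*1/30 = -1/335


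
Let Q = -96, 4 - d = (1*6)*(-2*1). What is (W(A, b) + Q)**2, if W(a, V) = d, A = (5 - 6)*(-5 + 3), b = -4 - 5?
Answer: 6400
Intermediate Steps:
d = 16 (d = 4 - 1*6*(-2*1) = 4 - 6*(-2) = 4 - 1*(-12) = 4 + 12 = 16)
b = -9
A = 2 (A = -1*(-2) = 2)
W(a, V) = 16
(W(A, b) + Q)**2 = (16 - 96)**2 = (-80)**2 = 6400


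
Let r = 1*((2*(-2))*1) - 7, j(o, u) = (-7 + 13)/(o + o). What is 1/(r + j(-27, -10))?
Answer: -9/100 ≈ -0.090000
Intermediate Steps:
j(o, u) = 3/o (j(o, u) = 6/((2*o)) = 6*(1/(2*o)) = 3/o)
r = -11 (r = 1*(-4*1) - 7 = 1*(-4) - 7 = -4 - 7 = -11)
1/(r + j(-27, -10)) = 1/(-11 + 3/(-27)) = 1/(-11 + 3*(-1/27)) = 1/(-11 - 1/9) = 1/(-100/9) = -9/100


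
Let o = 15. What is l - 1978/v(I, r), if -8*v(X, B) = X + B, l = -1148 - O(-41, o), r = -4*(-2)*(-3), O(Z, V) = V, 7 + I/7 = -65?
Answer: -39368/33 ≈ -1193.0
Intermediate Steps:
I = -504 (I = -49 + 7*(-65) = -49 - 455 = -504)
r = -24 (r = 8*(-3) = -24)
l = -1163 (l = -1148 - 1*15 = -1148 - 15 = -1163)
v(X, B) = -B/8 - X/8 (v(X, B) = -(X + B)/8 = -(B + X)/8 = -B/8 - X/8)
l - 1978/v(I, r) = -1163 - 1978/(-⅛*(-24) - ⅛*(-504)) = -1163 - 1978/(3 + 63) = -1163 - 1978/66 = -1163 - 1978*1/66 = -1163 - 989/33 = -39368/33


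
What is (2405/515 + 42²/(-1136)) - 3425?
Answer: -100096919/29252 ≈ -3421.9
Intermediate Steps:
(2405/515 + 42²/(-1136)) - 3425 = (2405*(1/515) + 1764*(-1/1136)) - 3425 = (481/103 - 441/284) - 3425 = 91181/29252 - 3425 = -100096919/29252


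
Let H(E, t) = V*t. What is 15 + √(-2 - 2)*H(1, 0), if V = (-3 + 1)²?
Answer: 15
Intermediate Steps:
V = 4 (V = (-2)² = 4)
H(E, t) = 4*t
15 + √(-2 - 2)*H(1, 0) = 15 + √(-2 - 2)*(4*0) = 15 + √(-4)*0 = 15 + (2*I)*0 = 15 + 0 = 15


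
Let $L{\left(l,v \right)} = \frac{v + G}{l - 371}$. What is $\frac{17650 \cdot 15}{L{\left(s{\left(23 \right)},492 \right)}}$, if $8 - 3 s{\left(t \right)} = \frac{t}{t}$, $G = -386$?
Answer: $- \frac{48802250}{53} \approx -9.208 \cdot 10^{5}$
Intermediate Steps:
$s{\left(t \right)} = \frac{7}{3}$ ($s{\left(t \right)} = \frac{8}{3} - \frac{t \frac{1}{t}}{3} = \frac{8}{3} - \frac{1}{3} = \frac{7}{3}$)
$L{\left(l,v \right)} = \frac{-386 + v}{-371 + l}$ ($L{\left(l,v \right)} = \frac{v - 386}{l - 371} = \frac{-386 + v}{-371 + l}$)
$\frac{17650 \cdot 15}{L{\left(s{\left(23 \right)},492 \right)}} = \frac{17650 \cdot 15}{\frac{1}{-371 + \frac{7}{3}} \left(-386 + 492\right)} = \frac{264750}{\frac{1}{- \frac{1106}{3}} \cdot 106} = \frac{264750}{\left(- \frac{3}{1106}\right) 106} = \frac{264750}{- \frac{159}{553}} = 264750 \left(- \frac{553}{159}\right) = - \frac{48802250}{53}$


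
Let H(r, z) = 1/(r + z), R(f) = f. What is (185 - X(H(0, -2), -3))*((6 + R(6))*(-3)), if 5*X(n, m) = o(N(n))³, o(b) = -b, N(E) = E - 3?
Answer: -63513/10 ≈ -6351.3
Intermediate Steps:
N(E) = -3 + E
X(n, m) = (3 - n)³/5 (X(n, m) = (-(-3 + n))³/5 = (3 - n)³/5)
(185 - X(H(0, -2), -3))*((6 + R(6))*(-3)) = (185 - (-1)*(-3 + 1/(0 - 2))³/5)*((6 + 6)*(-3)) = (185 - (-1)*(-3 + 1/(-2))³/5)*(12*(-3)) = (185 - (-1)*(-3 - ½)³/5)*(-36) = (185 - (-1)*(-7/2)³/5)*(-36) = (185 - (-1)*(-343)/(5*8))*(-36) = (185 - 1*343/40)*(-36) = (185 - 343/40)*(-36) = (7057/40)*(-36) = -63513/10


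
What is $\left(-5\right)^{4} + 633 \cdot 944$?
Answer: $598177$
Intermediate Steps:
$\left(-5\right)^{4} + 633 \cdot 944 = 625 + 597552 = 598177$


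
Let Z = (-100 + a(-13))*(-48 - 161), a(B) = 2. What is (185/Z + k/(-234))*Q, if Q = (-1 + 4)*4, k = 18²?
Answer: -2197626/133133 ≈ -16.507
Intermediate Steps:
k = 324
Q = 12 (Q = 3*4 = 12)
Z = 20482 (Z = (-100 + 2)*(-48 - 161) = -98*(-209) = 20482)
(185/Z + k/(-234))*Q = (185/20482 + 324/(-234))*12 = (185*(1/20482) + 324*(-1/234))*12 = (185/20482 - 18/13)*12 = -366271/266266*12 = -2197626/133133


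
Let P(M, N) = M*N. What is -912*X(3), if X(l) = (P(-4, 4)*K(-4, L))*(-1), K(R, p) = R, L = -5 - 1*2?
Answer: 58368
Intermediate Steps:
L = -7 (L = -5 - 2 = -7)
X(l) = -64 (X(l) = (-4*4*(-4))*(-1) = -16*(-4)*(-1) = 64*(-1) = -64)
-912*X(3) = -912*(-64) = 58368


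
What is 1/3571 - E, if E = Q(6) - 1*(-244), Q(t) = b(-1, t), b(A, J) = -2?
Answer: -864181/3571 ≈ -242.00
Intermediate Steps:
Q(t) = -2
E = 242 (E = -2 - 1*(-244) = -2 + 244 = 242)
1/3571 - E = 1/3571 - 1*242 = 1/3571 - 242 = -864181/3571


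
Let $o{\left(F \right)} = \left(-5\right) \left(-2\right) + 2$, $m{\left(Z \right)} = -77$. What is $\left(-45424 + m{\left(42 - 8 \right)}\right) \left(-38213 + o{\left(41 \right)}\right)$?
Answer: $1738183701$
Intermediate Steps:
$o{\left(F \right)} = 12$ ($o{\left(F \right)} = 10 + 2 = 12$)
$\left(-45424 + m{\left(42 - 8 \right)}\right) \left(-38213 + o{\left(41 \right)}\right) = \left(-45424 - 77\right) \left(-38213 + 12\right) = \left(-45501\right) \left(-38201\right) = 1738183701$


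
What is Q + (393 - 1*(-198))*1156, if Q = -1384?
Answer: 681812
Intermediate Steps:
Q + (393 - 1*(-198))*1156 = -1384 + (393 - 1*(-198))*1156 = -1384 + (393 + 198)*1156 = -1384 + 591*1156 = -1384 + 683196 = 681812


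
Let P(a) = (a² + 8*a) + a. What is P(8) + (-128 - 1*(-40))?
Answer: 48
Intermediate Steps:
P(a) = a² + 9*a
P(8) + (-128 - 1*(-40)) = 8*(9 + 8) + (-128 - 1*(-40)) = 8*17 + (-128 + 40) = 136 - 88 = 48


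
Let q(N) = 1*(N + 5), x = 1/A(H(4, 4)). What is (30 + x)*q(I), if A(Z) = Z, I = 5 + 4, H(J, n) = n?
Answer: 847/2 ≈ 423.50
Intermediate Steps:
I = 9
x = ¼ (x = 1/4 = ¼ ≈ 0.25000)
q(N) = 5 + N (q(N) = 1*(5 + N) = 5 + N)
(30 + x)*q(I) = (30 + ¼)*(5 + 9) = (121/4)*14 = 847/2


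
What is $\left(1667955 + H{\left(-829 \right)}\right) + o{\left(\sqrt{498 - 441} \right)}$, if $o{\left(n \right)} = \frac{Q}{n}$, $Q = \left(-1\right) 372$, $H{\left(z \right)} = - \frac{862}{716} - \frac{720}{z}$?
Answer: $\frac{495018921271}{296782} - \frac{124 \sqrt{57}}{19} \approx 1.6679 \cdot 10^{6}$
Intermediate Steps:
$H{\left(z \right)} = - \frac{431}{358} - \frac{720}{z}$ ($H{\left(z \right)} = \left(-862\right) \frac{1}{716} - \frac{720}{z} = - \frac{431}{358} - \frac{720}{z}$)
$Q = -372$
$o{\left(n \right)} = - \frac{372}{n}$
$\left(1667955 + H{\left(-829 \right)}\right) + o{\left(\sqrt{498 - 441} \right)} = \left(1667955 - \left(\frac{431}{358} + \frac{720}{-829}\right)\right) - \frac{372}{\sqrt{498 - 441}} = \left(1667955 - \frac{99539}{296782}\right) - \frac{372}{\sqrt{57}} = \left(1667955 + \left(- \frac{431}{358} + \frac{720}{829}\right)\right) - 372 \frac{\sqrt{57}}{57} = \left(1667955 - \frac{99539}{296782}\right) - \frac{124 \sqrt{57}}{19} = \frac{495018921271}{296782} - \frac{124 \sqrt{57}}{19}$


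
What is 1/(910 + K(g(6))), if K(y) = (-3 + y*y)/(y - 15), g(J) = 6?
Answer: 3/2719 ≈ 0.0011033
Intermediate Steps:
K(y) = (-3 + y²)/(-15 + y)
1/(910 + K(g(6))) = 1/(910 + (-3 + 6²)/(-15 + 6)) = 1/(910 + (-3 + 36)/(-9)) = 1/(910 - ⅑*33) = 1/(910 - 11/3) = 1/(2719/3) = 3/2719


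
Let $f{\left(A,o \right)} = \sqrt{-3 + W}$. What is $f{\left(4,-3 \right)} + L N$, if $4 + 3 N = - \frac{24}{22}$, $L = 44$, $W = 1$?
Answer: $- \frac{224}{3} + i \sqrt{2} \approx -74.667 + 1.4142 i$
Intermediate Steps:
$f{\left(A,o \right)} = i \sqrt{2}$ ($f{\left(A,o \right)} = \sqrt{-3 + 1} = \sqrt{-2} = i \sqrt{2}$)
$N = - \frac{56}{33}$ ($N = - \frac{4}{3} + \frac{\left(-24\right) \frac{1}{22}}{3} = - \frac{4}{3} + \frac{1}{3} \left(- \frac{12}{11}\right) = - \frac{4}{3} - \frac{4}{11} = - \frac{56}{33} \approx -1.697$)
$f{\left(4,-3 \right)} + L N = i \sqrt{2} + 44 \left(- \frac{56}{33}\right) = i \sqrt{2} - \frac{224}{3} = - \frac{224}{3} + i \sqrt{2}$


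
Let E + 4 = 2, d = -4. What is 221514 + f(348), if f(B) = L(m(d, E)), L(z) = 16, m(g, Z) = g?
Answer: 221530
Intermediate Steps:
E = -2 (E = -4 + 2 = -2)
f(B) = 16
221514 + f(348) = 221514 + 16 = 221530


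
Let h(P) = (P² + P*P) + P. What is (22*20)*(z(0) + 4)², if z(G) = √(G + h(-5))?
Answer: 26840 + 10560*√5 ≈ 50453.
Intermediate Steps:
h(P) = P + 2*P² (h(P) = (P² + P²) + P = 2*P² + P = P + 2*P²)
z(G) = √(45 + G) (z(G) = √(G - 5*(1 + 2*(-5))) = √(G - 5*(1 - 10)) = √(G - 5*(-9)) = √(G + 45) = √(45 + G))
(22*20)*(z(0) + 4)² = (22*20)*(√(45 + 0) + 4)² = 440*(√45 + 4)² = 440*(3*√5 + 4)² = 440*(4 + 3*√5)²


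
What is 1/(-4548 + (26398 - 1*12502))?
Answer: 1/9348 ≈ 0.00010697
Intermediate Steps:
1/(-4548 + (26398 - 1*12502)) = 1/(-4548 + (26398 - 12502)) = 1/(-4548 + 13896) = 1/9348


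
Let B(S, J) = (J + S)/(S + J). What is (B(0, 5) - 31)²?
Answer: 900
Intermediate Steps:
B(S, J) = 1 (B(S, J) = (J + S)/(J + S) = 1)
(B(0, 5) - 31)² = (1 - 31)² = (-30)² = 900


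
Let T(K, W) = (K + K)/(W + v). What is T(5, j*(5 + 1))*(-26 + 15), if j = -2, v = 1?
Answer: 10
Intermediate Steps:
T(K, W) = 2*K/(1 + W) (T(K, W) = (K + K)/(W + 1) = (2*K)/(1 + W) = 2*K/(1 + W))
T(5, j*(5 + 1))*(-26 + 15) = (2*5/(1 - 2*(5 + 1)))*(-26 + 15) = (2*5/(1 - 2*6))*(-11) = (2*5/(1 - 12))*(-11) = (2*5/(-11))*(-11) = (2*5*(-1/11))*(-11) = -10/11*(-11) = 10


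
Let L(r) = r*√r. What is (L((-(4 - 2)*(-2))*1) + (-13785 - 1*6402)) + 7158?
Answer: -13021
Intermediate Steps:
L(r) = r^(3/2)
(L((-(4 - 2)*(-2))*1) + (-13785 - 1*6402)) + 7158 = (((-(4 - 2)*(-2))*1)^(3/2) + (-13785 - 1*6402)) + 7158 = (((-1*2*(-2))*1)^(3/2) + (-13785 - 6402)) + 7158 = ((-2*(-2)*1)^(3/2) - 20187) + 7158 = ((4*1)^(3/2) - 20187) + 7158 = (4^(3/2) - 20187) + 7158 = (8 - 20187) + 7158 = -20179 + 7158 = -13021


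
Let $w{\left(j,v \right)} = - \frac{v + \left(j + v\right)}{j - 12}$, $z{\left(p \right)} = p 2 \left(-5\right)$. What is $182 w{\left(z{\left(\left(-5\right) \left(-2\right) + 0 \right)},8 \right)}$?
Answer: $- \frac{273}{2} \approx -136.5$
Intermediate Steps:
$z{\left(p \right)} = - 10 p$ ($z{\left(p \right)} = 2 p \left(-5\right) = - 10 p$)
$w{\left(j,v \right)} = - \frac{j + 2 v}{-12 + j}$
$182 w{\left(z{\left(\left(-5\right) \left(-2\right) + 0 \right)},8 \right)} = 182 \frac{- \left(-10\right) \left(\left(-5\right) \left(-2\right) + 0\right) - 16}{-12 - 10 \left(\left(-5\right) \left(-2\right) + 0\right)} = 182 \frac{- \left(-10\right) \left(10 + 0\right) - 16}{-12 - 10 \left(10 + 0\right)} = 182 \frac{- \left(-10\right) 10 - 16}{-12 - 100} = 182 \frac{\left(-1\right) \left(-100\right) - 16}{-12 - 100} = 182 \frac{100 - 16}{-112} = 182 \left(\left(- \frac{1}{112}\right) 84\right) = 182 \left(- \frac{3}{4}\right) = - \frac{273}{2}$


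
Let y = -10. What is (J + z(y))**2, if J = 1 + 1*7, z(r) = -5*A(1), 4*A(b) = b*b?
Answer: 729/16 ≈ 45.563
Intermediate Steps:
A(b) = b**2/4 (A(b) = (b*b)/4 = b**2/4)
z(r) = -5/4 (z(r) = -5*1**2/4 = -5/4)
J = 8 (J = 1 + 7 = 8)
(J + z(y))**2 = (8 - 5/4)**2 = (27/4)**2 = 729/16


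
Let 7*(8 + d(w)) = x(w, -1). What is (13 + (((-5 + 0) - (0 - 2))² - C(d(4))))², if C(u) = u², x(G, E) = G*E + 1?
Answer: 5774409/2401 ≈ 2405.0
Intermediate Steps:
x(G, E) = 1 + E*G (x(G, E) = E*G + 1 = 1 + E*G)
d(w) = -55/7 - w/7 (d(w) = -8 + (1 - w)/7 = -8 + (⅐ - w/7) = -55/7 - w/7)
(13 + (((-5 + 0) - (0 - 2))² - C(d(4))))² = (13 + (((-5 + 0) - (0 - 2))² - (-55/7 - ⅐*4)²))² = (13 + ((-5 - 1*(-2))² - (-55/7 - 4/7)²))² = (13 + ((-5 + 2)² - (-59/7)²))² = (13 + ((-3)² - 1*3481/49))² = (13 + (9 - 3481/49))² = (13 - 3040/49)² = (-2403/49)² = 5774409/2401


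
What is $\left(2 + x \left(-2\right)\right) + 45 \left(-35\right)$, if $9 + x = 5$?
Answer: $-1565$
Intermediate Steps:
$x = -4$ ($x = -9 + 5 = -4$)
$\left(2 + x \left(-2\right)\right) + 45 \left(-35\right) = \left(2 - -8\right) + 45 \left(-35\right) = \left(2 + 8\right) - 1575 = 10 - 1575 = -1565$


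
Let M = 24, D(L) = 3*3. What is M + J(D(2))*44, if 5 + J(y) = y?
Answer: 200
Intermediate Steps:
D(L) = 9
J(y) = -5 + y
M + J(D(2))*44 = 24 + (-5 + 9)*44 = 24 + 4*44 = 24 + 176 = 200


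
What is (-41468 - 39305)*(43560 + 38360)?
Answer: -6616924160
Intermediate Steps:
(-41468 - 39305)*(43560 + 38360) = -80773*81920 = -6616924160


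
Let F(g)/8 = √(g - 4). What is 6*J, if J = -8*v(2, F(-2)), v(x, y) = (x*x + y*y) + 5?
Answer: 18000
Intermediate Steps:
F(g) = 8*√(-4 + g) (F(g) = 8*√(g - 4) = 8*√(-4 + g))
v(x, y) = 5 + x² + y² (v(x, y) = (x² + y²) + 5 = 5 + x² + y²)
J = 3000 (J = -8*(5 + 2² + (8*√(-4 - 2))²) = -8*(5 + 4 + (8*√(-6))²) = -8*(5 + 4 + (8*(I*√6))²) = -8*(5 + 4 + (8*I*√6)²) = -8*(5 + 4 - 384) = -8*(-375) = 3000)
6*J = 6*3000 = 18000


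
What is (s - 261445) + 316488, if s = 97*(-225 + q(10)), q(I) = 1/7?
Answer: 232623/7 ≈ 33232.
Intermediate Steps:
q(I) = 1/7
s = -152678/7 (s = 97*(-225 + 1/7) = 97*(-1574/7) = -152678/7 ≈ -21811.)
(s - 261445) + 316488 = (-152678/7 - 261445) + 316488 = -1982793/7 + 316488 = 232623/7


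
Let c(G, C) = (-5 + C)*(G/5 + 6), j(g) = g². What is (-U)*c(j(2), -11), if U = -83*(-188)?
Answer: 8488576/5 ≈ 1.6977e+6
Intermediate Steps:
U = 15604
c(G, C) = (-5 + C)*(6 + G/5) (c(G, C) = (-5 + C)*(G*(⅕) + 6) = (-5 + C)*(G/5 + 6) = (-5 + C)*(6 + G/5))
(-U)*c(j(2), -11) = (-1*15604)*(-30 - 1*2² + 6*(-11) + (⅕)*(-11)*2²) = -15604*(-30 - 1*4 - 66 + (⅕)*(-11)*4) = -15604*(-30 - 4 - 66 - 44/5) = -15604*(-544/5) = 8488576/5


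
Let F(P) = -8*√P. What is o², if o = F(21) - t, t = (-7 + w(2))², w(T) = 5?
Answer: 1360 + 64*√21 ≈ 1653.3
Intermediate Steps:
t = 4 (t = (-7 + 5)² = (-2)² = 4)
o = -4 - 8*√21 (o = -8*√21 - 1*4 = -8*√21 - 4 = -4 - 8*√21 ≈ -40.661)
o² = (-4 - 8*√21)²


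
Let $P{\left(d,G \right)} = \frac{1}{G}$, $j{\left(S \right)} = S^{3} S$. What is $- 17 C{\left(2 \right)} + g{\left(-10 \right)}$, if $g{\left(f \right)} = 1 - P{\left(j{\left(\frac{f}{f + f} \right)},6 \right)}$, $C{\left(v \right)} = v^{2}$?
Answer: $- \frac{403}{6} \approx -67.167$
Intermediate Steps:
$j{\left(S \right)} = S^{4}$
$g{\left(f \right)} = \frac{5}{6}$ ($g{\left(f \right)} = 1 - \frac{1}{6} = \frac{5}{6}$)
$- 17 C{\left(2 \right)} + g{\left(-10 \right)} = - 17 \cdot 2^{2} + \frac{5}{6} = \left(-17\right) 4 + \frac{5}{6} = -68 + \frac{5}{6} = - \frac{403}{6}$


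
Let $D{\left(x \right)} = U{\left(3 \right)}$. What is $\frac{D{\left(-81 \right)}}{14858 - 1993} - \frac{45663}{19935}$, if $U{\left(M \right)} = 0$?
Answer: $- \frac{15221}{6645} \approx -2.2906$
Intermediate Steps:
$D{\left(x \right)} = 0$
$\frac{D{\left(-81 \right)}}{14858 - 1993} - \frac{45663}{19935} = \frac{0}{14858 - 1993} - \frac{45663}{19935} = \frac{0}{12865} - \frac{15221}{6645} = 0 \cdot \frac{1}{12865} - \frac{15221}{6645} = 0 - \frac{15221}{6645} = - \frac{15221}{6645}$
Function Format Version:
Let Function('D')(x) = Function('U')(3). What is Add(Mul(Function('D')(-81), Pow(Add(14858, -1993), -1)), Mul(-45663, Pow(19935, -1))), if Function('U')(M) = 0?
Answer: Rational(-15221, 6645) ≈ -2.2906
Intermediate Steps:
Function('D')(x) = 0
Add(Mul(Function('D')(-81), Pow(Add(14858, -1993), -1)), Mul(-45663, Pow(19935, -1))) = Add(Mul(0, Pow(Add(14858, -1993), -1)), Mul(-45663, Pow(19935, -1))) = Add(Mul(0, Pow(12865, -1)), Mul(-45663, Rational(1, 19935))) = Add(Mul(0, Rational(1, 12865)), Rational(-15221, 6645)) = Add(0, Rational(-15221, 6645)) = Rational(-15221, 6645)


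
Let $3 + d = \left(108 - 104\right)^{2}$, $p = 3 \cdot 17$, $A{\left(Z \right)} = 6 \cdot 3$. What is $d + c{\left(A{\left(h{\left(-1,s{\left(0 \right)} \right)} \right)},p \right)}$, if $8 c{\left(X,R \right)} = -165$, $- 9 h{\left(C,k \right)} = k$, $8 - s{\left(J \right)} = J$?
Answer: $- \frac{61}{8} \approx -7.625$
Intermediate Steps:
$s{\left(J \right)} = 8 - J$
$h{\left(C,k \right)} = - \frac{k}{9}$
$A{\left(Z \right)} = 18$
$p = 51$
$c{\left(X,R \right)} = - \frac{165}{8}$ ($c{\left(X,R \right)} = \frac{1}{8} \left(-165\right) = - \frac{165}{8}$)
$d = 13$ ($d = -3 + \left(108 - 104\right)^{2} = -3 + 4^{2} = -3 + 16 = 13$)
$d + c{\left(A{\left(h{\left(-1,s{\left(0 \right)} \right)} \right)},p \right)} = 13 - \frac{165}{8} = - \frac{61}{8}$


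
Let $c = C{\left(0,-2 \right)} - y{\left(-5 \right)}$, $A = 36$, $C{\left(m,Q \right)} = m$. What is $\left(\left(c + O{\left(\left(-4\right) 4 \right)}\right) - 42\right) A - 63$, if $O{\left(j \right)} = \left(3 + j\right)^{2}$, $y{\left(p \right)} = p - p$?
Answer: $4509$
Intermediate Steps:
$y{\left(p \right)} = 0$
$c = 0$ ($c = 0 - 0 = 0 + 0 = 0$)
$\left(\left(c + O{\left(\left(-4\right) 4 \right)}\right) - 42\right) A - 63 = \left(\left(0 + \left(3 - 16\right)^{2}\right) - 42\right) 36 - 63 = \left(\left(0 + \left(-13\right)^{2}\right) - 42\right) 36 - 63 = \left(\left(0 + 169\right) - 42\right) 36 - 63 = \left(169 - 42\right) 36 - 63 = 127 \cdot 36 - 63 = 4572 - 63 = 4509$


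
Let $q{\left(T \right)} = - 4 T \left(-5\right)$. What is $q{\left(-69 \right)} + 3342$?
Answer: $1962$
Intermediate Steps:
$q{\left(T \right)} = 20 T$
$q{\left(-69 \right)} + 3342 = 20 \left(-69\right) + 3342 = -1380 + 3342 = 1962$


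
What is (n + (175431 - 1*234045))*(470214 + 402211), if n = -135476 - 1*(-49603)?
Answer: -126054070975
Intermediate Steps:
n = -85873 (n = -135476 + 49603 = -85873)
(n + (175431 - 1*234045))*(470214 + 402211) = (-85873 + (175431 - 1*234045))*(470214 + 402211) = (-85873 + (175431 - 234045))*872425 = (-85873 - 58614)*872425 = -144487*872425 = -126054070975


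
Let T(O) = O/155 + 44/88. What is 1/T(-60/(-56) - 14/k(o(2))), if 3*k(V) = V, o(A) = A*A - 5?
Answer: 1085/844 ≈ 1.2855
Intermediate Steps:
o(A) = -5 + A**2 (o(A) = A**2 - 5 = -5 + A**2)
k(V) = V/3
T(O) = 1/2 + O/155 (T(O) = O*(1/155) + 44*(1/88) = O/155 + 1/2 = 1/2 + O/155)
1/T(-60/(-56) - 14/k(o(2))) = 1/(1/2 + (-60/(-56) - 14*3/(-5 + 2**2))/155) = 1/(1/2 + (-60*(-1/56) - 14*3/(-5 + 4))/155) = 1/(1/2 + (15/14 - 14/((1/3)*(-1)))/155) = 1/(1/2 + (15/14 - 14/(-1/3))/155) = 1/(1/2 + (15/14 - 14*(-3))/155) = 1/(1/2 + (15/14 + 42)/155) = 1/(1/2 + (1/155)*(603/14)) = 1/(1/2 + 603/2170) = 1/(844/1085) = 1085/844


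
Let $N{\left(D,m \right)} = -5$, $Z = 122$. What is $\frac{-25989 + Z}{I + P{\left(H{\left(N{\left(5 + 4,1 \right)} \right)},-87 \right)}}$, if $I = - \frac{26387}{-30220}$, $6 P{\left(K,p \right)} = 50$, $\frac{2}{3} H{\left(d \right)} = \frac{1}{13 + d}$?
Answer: $- \frac{2345102220}{834661} \approx -2809.6$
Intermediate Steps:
$H{\left(d \right)} = \frac{3}{2 \left(13 + d\right)}$
$P{\left(K,p \right)} = \frac{25}{3}$ ($P{\left(K,p \right)} = \frac{1}{6} \cdot 50 = \frac{25}{3}$)
$I = \frac{26387}{30220}$ ($I = \left(-26387\right) \left(- \frac{1}{30220}\right) = \frac{26387}{30220} \approx 0.87316$)
$\frac{-25989 + Z}{I + P{\left(H{\left(N{\left(5 + 4,1 \right)} \right)},-87 \right)}} = \frac{-25989 + 122}{\frac{26387}{30220} + \frac{25}{3}} = - \frac{25867}{\frac{834661}{90660}} = \left(-25867\right) \frac{90660}{834661} = - \frac{2345102220}{834661}$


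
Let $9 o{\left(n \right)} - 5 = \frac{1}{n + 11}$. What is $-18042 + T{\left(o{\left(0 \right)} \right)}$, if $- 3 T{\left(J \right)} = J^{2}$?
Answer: $- \frac{530492062}{29403} \approx -18042.0$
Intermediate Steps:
$o{\left(n \right)} = \frac{5}{9} + \frac{1}{9 \left(11 + n\right)}$ ($o{\left(n \right)} = \frac{5}{9} + \frac{1}{9 \left(n + 11\right)} = \frac{5}{9} + \frac{1}{9 \left(11 + n\right)}$)
$T{\left(J \right)} = - \frac{J^{2}}{3}$
$-18042 + T{\left(o{\left(0 \right)} \right)} = -18042 - \frac{\left(\frac{56 + 5 \cdot 0}{9 \left(11 + 0\right)}\right)^{2}}{3} = -18042 - \frac{\left(\frac{56 + 0}{9 \cdot 11}\right)^{2}}{3} = -18042 - \frac{\left(\frac{1}{9} \cdot \frac{1}{11} \cdot 56\right)^{2}}{3} = -18042 - \frac{\left(\frac{56}{99}\right)^{2}}{3} = -18042 - \frac{3136}{29403} = - \frac{530492062}{29403}$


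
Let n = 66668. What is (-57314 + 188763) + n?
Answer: 198117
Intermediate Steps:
(-57314 + 188763) + n = (-57314 + 188763) + 66668 = 131449 + 66668 = 198117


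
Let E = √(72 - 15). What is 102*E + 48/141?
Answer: 16/47 + 102*√57 ≈ 770.42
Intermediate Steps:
E = √57 ≈ 7.5498
102*E + 48/141 = 102*√57 + 48/141 = 102*√57 + 48*(1/141) = 102*√57 + 16/47 = 16/47 + 102*√57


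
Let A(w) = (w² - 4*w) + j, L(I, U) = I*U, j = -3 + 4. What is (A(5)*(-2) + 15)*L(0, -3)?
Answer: 0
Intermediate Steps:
j = 1
A(w) = 1 + w² - 4*w (A(w) = (w² - 4*w) + 1 = 1 + w² - 4*w)
(A(5)*(-2) + 15)*L(0, -3) = ((1 + 5² - 4*5)*(-2) + 15)*(0*(-3)) = ((1 + 25 - 20)*(-2) + 15)*0 = (6*(-2) + 15)*0 = (-12 + 15)*0 = 3*0 = 0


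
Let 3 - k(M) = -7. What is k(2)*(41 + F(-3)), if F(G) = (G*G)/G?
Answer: 380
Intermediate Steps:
k(M) = 10 (k(M) = 3 - 1*(-7) = 3 + 7 = 10)
F(G) = G (F(G) = G²/G = G)
k(2)*(41 + F(-3)) = 10*(41 - 3) = 10*38 = 380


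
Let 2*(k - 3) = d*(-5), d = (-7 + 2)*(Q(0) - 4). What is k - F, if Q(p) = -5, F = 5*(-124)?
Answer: 1021/2 ≈ 510.50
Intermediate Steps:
F = -620
d = 45 (d = (-7 + 2)*(-5 - 4) = -5*(-9) = 45)
k = -219/2 (k = 3 + (45*(-5))/2 = 3 + (½)*(-225) = 3 - 225/2 = -219/2 ≈ -109.50)
k - F = -219/2 - 1*(-620) = -219/2 + 620 = 1021/2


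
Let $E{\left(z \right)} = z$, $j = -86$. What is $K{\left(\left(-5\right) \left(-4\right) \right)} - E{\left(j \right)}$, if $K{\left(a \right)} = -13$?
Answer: $73$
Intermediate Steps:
$K{\left(\left(-5\right) \left(-4\right) \right)} - E{\left(j \right)} = -13 - -86 = -13 + 86 = 73$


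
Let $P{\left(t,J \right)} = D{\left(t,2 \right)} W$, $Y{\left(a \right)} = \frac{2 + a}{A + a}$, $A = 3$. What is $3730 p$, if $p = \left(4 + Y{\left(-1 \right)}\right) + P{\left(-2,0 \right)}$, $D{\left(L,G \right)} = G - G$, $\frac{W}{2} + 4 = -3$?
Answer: $16785$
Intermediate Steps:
$W = -14$ ($W = -8 + 2 \left(-3\right) = -8 - 6 = -14$)
$Y{\left(a \right)} = \frac{2 + a}{3 + a}$
$D{\left(L,G \right)} = 0$
$P{\left(t,J \right)} = 0$ ($P{\left(t,J \right)} = 0 \left(-14\right) = 0$)
$p = \frac{9}{2}$ ($p = \left(4 + \frac{2 - 1}{3 - 1}\right) + 0 = \left(4 + \frac{1}{2} \cdot 1\right) + 0 = \left(4 + \frac{1}{2}\right) + 0 = \frac{9}{2} + 0 = \frac{9}{2} \approx 4.5$)
$3730 p = 3730 \cdot \frac{9}{2} = 16785$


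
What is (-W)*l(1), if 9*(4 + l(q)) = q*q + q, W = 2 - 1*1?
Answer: 34/9 ≈ 3.7778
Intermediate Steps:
W = 1 (W = 2 - 1 = 1)
l(q) = -4 + q/9 + q²/9 (l(q) = -4 + (q*q + q)/9 = -4 + (q² + q)/9 = -4 + (q + q²)/9 = -4 + (q/9 + q²/9) = -4 + q/9 + q²/9)
(-W)*l(1) = (-1*1)*(-4 + (⅑)*1 + (⅑)*1²) = -(-4 + ⅑ + (⅑)*1) = -(-4 + ⅑ + ⅑) = -1*(-34/9) = 34/9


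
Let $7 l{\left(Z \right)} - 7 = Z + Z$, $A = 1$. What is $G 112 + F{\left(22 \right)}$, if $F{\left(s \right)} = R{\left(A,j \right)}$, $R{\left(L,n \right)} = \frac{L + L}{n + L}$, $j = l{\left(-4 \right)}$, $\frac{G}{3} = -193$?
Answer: $- \frac{194537}{3} \approx -64846.0$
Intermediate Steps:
$G = -579$ ($G = 3 \left(-193\right) = -579$)
$l{\left(Z \right)} = 1 + \frac{2 Z}{7}$ ($l{\left(Z \right)} = 1 + \frac{Z + Z}{7} = 1 + \frac{2 Z}{7}$)
$j = - \frac{1}{7}$ ($j = 1 + \frac{2}{7} \left(-4\right) = 1 - \frac{8}{7} = - \frac{1}{7} \approx -0.14286$)
$R{\left(L,n \right)} = \frac{2 L}{L + n}$
$F{\left(s \right)} = \frac{7}{3}$ ($F{\left(s \right)} = 2 \cdot 1 \frac{1}{1 - \frac{1}{7}} = 2 \cdot 1 \frac{1}{\frac{6}{7}} = 2 \cdot 1 \cdot \frac{7}{6} = \frac{7}{3}$)
$G 112 + F{\left(22 \right)} = \left(-579\right) 112 + \frac{7}{3} = -64848 + \frac{7}{3} = - \frac{194537}{3}$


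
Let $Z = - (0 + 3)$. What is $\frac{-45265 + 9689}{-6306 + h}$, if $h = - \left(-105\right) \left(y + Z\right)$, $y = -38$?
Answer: $\frac{35576}{10611} \approx 3.3527$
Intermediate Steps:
$Z = -3$ ($Z = \left(-1\right) 3 = -3$)
$h = -4305$ ($h = - \left(-105\right) \left(-38 - 3\right) = - \left(-105\right) \left(-41\right) = \left(-1\right) 4305 = -4305$)
$\frac{-45265 + 9689}{-6306 + h} = \frac{-45265 + 9689}{-6306 - 4305} = - \frac{35576}{-10611} = \left(-35576\right) \left(- \frac{1}{10611}\right) = \frac{35576}{10611}$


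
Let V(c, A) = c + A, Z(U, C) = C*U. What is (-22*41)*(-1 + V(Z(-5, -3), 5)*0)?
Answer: 902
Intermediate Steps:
V(c, A) = A + c
(-22*41)*(-1 + V(Z(-5, -3), 5)*0) = (-22*41)*(-1 + (5 - 3*(-5))*0) = -902*(-1 + (5 + 15)*0) = -902*(-1 + 20*0) = -902*(-1 + 0) = -902*(-1) = 902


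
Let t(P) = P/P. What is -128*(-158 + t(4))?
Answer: 20096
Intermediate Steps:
t(P) = 1
-128*(-158 + t(4)) = -128*(-158 + 1) = -128*(-157) = 20096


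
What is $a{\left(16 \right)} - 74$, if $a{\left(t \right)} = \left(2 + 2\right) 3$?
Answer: $-62$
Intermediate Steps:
$a{\left(t \right)} = 12$ ($a{\left(t \right)} = 4 \cdot 3 = 12$)
$a{\left(16 \right)} - 74 = 12 - 74 = -62$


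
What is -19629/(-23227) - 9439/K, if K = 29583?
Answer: 361445054/687124341 ≈ 0.52603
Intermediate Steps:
-19629/(-23227) - 9439/K = -19629/(-23227) - 9439/29583 = -19629*(-1/23227) - 9439*1/29583 = 19629/23227 - 9439/29583 = 361445054/687124341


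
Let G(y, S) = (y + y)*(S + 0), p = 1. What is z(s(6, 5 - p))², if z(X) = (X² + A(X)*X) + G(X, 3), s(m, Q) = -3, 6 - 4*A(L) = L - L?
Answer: 729/4 ≈ 182.25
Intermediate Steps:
G(y, S) = 2*S*y (G(y, S) = (2*y)*S = 2*S*y)
A(L) = 3/2 (A(L) = 3/2 - (L - L)/4 = 3/2 - ¼*0 = 3/2 + 0 = 3/2)
z(X) = X² + 15*X/2 (z(X) = (X² + 3*X/2) + 2*3*X = (X² + 3*X/2) + 6*X = X² + 15*X/2)
z(s(6, 5 - p))² = ((½)*(-3)*(15 + 2*(-3)))² = ((½)*(-3)*(15 - 6))² = ((½)*(-3)*9)² = (-27/2)² = 729/4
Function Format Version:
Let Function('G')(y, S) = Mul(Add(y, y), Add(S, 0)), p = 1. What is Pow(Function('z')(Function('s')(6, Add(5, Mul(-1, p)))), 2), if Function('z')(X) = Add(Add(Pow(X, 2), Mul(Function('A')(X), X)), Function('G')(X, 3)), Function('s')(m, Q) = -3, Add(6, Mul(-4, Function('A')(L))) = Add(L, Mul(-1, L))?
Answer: Rational(729, 4) ≈ 182.25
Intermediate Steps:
Function('G')(y, S) = Mul(2, S, y) (Function('G')(y, S) = Mul(Mul(2, y), S) = Mul(2, S, y))
Function('A')(L) = Rational(3, 2) (Function('A')(L) = Add(Rational(3, 2), Mul(Rational(-1, 4), Add(L, Mul(-1, L)))) = Add(Rational(3, 2), Mul(Rational(-1, 4), 0)) = Add(Rational(3, 2), 0) = Rational(3, 2))
Function('z')(X) = Add(Pow(X, 2), Mul(Rational(15, 2), X)) (Function('z')(X) = Add(Add(Pow(X, 2), Mul(Rational(3, 2), X)), Mul(2, 3, X)) = Add(Add(Pow(X, 2), Mul(Rational(3, 2), X)), Mul(6, X)) = Add(Pow(X, 2), Mul(Rational(15, 2), X)))
Pow(Function('z')(Function('s')(6, Add(5, Mul(-1, p)))), 2) = Pow(Mul(Rational(1, 2), -3, Add(15, Mul(2, -3))), 2) = Pow(Mul(Rational(1, 2), -3, Add(15, -6)), 2) = Pow(Mul(Rational(1, 2), -3, 9), 2) = Pow(Rational(-27, 2), 2) = Rational(729, 4)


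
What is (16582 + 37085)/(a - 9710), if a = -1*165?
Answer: -53667/9875 ≈ -5.4346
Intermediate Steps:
a = -165
(16582 + 37085)/(a - 9710) = (16582 + 37085)/(-165 - 9710) = 53667/(-9875) = 53667*(-1/9875) = -53667/9875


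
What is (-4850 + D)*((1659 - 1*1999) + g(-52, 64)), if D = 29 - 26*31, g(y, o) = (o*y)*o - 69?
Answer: 1200807427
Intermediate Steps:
g(y, o) = -69 + y*o² (g(y, o) = y*o² - 69 = -69 + y*o²)
D = -777 (D = 29 - 806 = -777)
(-4850 + D)*((1659 - 1*1999) + g(-52, 64)) = (-4850 - 777)*((1659 - 1*1999) + (-69 - 52*64²)) = -5627*((1659 - 1999) + (-69 - 52*4096)) = -5627*(-340 + (-69 - 212992)) = -5627*(-340 - 213061) = -5627*(-213401) = 1200807427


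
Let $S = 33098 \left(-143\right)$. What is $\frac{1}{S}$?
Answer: $- \frac{1}{4733014} \approx -2.1128 \cdot 10^{-7}$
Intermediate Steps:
$S = -4733014$
$\frac{1}{S} = \frac{1}{-4733014} = - \frac{1}{4733014}$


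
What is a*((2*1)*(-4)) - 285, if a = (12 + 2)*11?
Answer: -1517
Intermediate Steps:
a = 154 (a = 14*11 = 154)
a*((2*1)*(-4)) - 285 = 154*((2*1)*(-4)) - 285 = 154*(2*(-4)) - 285 = 154*(-8) - 285 = -1232 - 285 = -1517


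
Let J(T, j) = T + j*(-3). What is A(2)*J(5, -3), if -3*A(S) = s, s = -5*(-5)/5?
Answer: -70/3 ≈ -23.333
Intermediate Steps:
J(T, j) = T - 3*j
s = 5 (s = 25*(1/5) = 5)
A(S) = -5/3 (A(S) = -1/3*5 = -5/3)
A(2)*J(5, -3) = -5*(5 - 3*(-3))/3 = -5*(5 + 9)/3 = -5/3*14 = -70/3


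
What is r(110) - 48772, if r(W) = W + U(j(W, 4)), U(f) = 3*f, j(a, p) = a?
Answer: -48332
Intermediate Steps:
r(W) = 4*W (r(W) = W + 3*W = 4*W)
r(110) - 48772 = 4*110 - 48772 = 440 - 48772 = -48332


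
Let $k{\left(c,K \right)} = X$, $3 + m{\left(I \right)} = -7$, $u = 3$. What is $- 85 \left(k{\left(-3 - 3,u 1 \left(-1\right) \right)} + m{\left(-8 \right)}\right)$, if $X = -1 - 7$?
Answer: $1530$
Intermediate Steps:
$m{\left(I \right)} = -10$ ($m{\left(I \right)} = -3 - 7 = -10$)
$X = -8$ ($X = -1 - 7 = -8$)
$k{\left(c,K \right)} = -8$
$- 85 \left(k{\left(-3 - 3,u 1 \left(-1\right) \right)} + m{\left(-8 \right)}\right) = - 85 \left(-8 - 10\right) = \left(-85\right) \left(-18\right) = 1530$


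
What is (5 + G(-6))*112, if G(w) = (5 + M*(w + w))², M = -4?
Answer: 315168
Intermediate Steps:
G(w) = (5 - 8*w)² (G(w) = (5 - 4*(w + w))² = (5 - 8*w)²)
(5 + G(-6))*112 = (5 + (-5 + 8*(-6))²)*112 = (5 + (-5 - 48)²)*112 = (5 + (-53)²)*112 = (5 + 2809)*112 = 2814*112 = 315168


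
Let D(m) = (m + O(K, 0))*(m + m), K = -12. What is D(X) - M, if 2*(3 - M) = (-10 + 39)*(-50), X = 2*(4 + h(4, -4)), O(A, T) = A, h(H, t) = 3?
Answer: -672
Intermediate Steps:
X = 14 (X = 2*(4 + 3) = 2*7 = 14)
D(m) = 2*m*(-12 + m) (D(m) = (m - 12)*(m + m) = (-12 + m)*(2*m) = 2*m*(-12 + m))
M = 728 (M = 3 - (-10 + 39)*(-50)/2 = 3 - 29*(-50)/2 = 3 - ½*(-1450) = 3 + 725 = 728)
D(X) - M = 2*14*(-12 + 14) - 1*728 = 2*14*2 - 728 = 56 - 728 = -672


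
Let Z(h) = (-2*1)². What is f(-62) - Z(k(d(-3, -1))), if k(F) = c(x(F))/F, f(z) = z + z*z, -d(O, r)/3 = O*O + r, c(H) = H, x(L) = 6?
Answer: 3778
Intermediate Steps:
d(O, r) = -3*r - 3*O² (d(O, r) = -3*(O*O + r) = -3*(O² + r) = -3*(r + O²) = -3*r - 3*O²)
f(z) = z + z²
k(F) = 6/F
Z(h) = 4 (Z(h) = (-2)² = 4)
f(-62) - Z(k(d(-3, -1))) = -62*(1 - 62) - 1*4 = -62*(-61) - 4 = 3782 - 4 = 3778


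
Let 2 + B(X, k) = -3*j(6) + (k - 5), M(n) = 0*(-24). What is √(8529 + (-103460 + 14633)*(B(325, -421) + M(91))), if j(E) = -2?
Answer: 9*√462883 ≈ 6123.2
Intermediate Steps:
M(n) = 0
B(X, k) = -1 + k (B(X, k) = -2 + (-3*(-2) + (k - 5)) = -2 + (6 + (-5 + k)) = -2 + (1 + k) = -1 + k)
√(8529 + (-103460 + 14633)*(B(325, -421) + M(91))) = √(8529 + (-103460 + 14633)*((-1 - 421) + 0)) = √(8529 - 88827*(-422 + 0)) = √(8529 - 88827*(-422)) = √(8529 + 37484994) = √37493523 = 9*√462883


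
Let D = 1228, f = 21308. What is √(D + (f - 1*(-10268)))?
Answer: 2*√8201 ≈ 181.12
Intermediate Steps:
√(D + (f - 1*(-10268))) = √(1228 + (21308 - 1*(-10268))) = √(1228 + (21308 + 10268)) = √(1228 + 31576) = √32804 = 2*√8201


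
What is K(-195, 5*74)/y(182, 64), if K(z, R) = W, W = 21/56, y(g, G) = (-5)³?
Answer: -3/1000 ≈ -0.0030000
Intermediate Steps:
y(g, G) = -125
W = 3/8 (W = 21*(1/56) = 3/8 ≈ 0.37500)
K(z, R) = 3/8
K(-195, 5*74)/y(182, 64) = (3/8)/(-125) = (3/8)*(-1/125) = -3/1000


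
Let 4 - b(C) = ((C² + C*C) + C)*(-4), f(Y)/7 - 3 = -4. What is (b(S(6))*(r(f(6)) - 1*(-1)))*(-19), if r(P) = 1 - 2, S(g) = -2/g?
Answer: 0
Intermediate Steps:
f(Y) = -7 (f(Y) = 21 + 7*(-4) = 21 - 28 = -7)
b(C) = 4 + 4*C + 8*C² (b(C) = 4 - ((C² + C*C) + C)*(-4) = 4 - ((C² + C²) + C)*(-4) = 4 - (2*C² + C)*(-4) = 4 - (C + 2*C²)*(-4) = 4 - (-8*C² - 4*C) = 4 + (4*C + 8*C²) = 4 + 4*C + 8*C²)
r(P) = -1
(b(S(6))*(r(f(6)) - 1*(-1)))*(-19) = ((4 + 4*(-2/6) + 8*(-2/6)²)*(-1 - 1*(-1)))*(-19) = ((4 + 4*(-2*⅙) + 8*(-2*⅙)²)*(-1 + 1))*(-19) = ((4 + 4*(-⅓) + 8*(-⅓)²)*0)*(-19) = ((4 - 4/3 + 8*(⅑))*0)*(-19) = ((4 - 4/3 + 8/9)*0)*(-19) = ((32/9)*0)*(-19) = 0*(-19) = 0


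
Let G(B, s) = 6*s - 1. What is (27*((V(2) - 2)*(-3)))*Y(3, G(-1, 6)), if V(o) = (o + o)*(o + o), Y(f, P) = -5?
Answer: 5670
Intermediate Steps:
G(B, s) = -1 + 6*s
V(o) = 4*o² (V(o) = (2*o)*(2*o) = 4*o²)
(27*((V(2) - 2)*(-3)))*Y(3, G(-1, 6)) = (27*((4*2² - 2)*(-3)))*(-5) = (27*((4*4 - 2)*(-3)))*(-5) = (27*((16 - 2)*(-3)))*(-5) = (27*(14*(-3)))*(-5) = (27*(-42))*(-5) = -1134*(-5) = 5670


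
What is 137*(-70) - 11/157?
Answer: -1505641/157 ≈ -9590.1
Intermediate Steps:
137*(-70) - 11/157 = -9590 - 11*1/157 = -9590 - 11/157 = -1505641/157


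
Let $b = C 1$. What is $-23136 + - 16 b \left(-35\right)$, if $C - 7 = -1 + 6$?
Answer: $-16416$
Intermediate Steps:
$C = 12$ ($C = 7 + \left(-1 + 6\right) = 7 + 5 = 12$)
$b = 12$ ($b = 12 \cdot 1 = 12$)
$-23136 + - 16 b \left(-35\right) = -23136 + \left(-16\right) 12 \left(-35\right) = -23136 - -6720 = -23136 + 6720 = -16416$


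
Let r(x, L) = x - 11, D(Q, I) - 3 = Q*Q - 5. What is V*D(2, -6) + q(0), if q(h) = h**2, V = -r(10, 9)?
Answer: 2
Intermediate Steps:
D(Q, I) = -2 + Q**2 (D(Q, I) = 3 + (Q*Q - 5) = 3 + (Q**2 - 5) = 3 + (-5 + Q**2) = -2 + Q**2)
r(x, L) = -11 + x
V = 1 (V = -(-11 + 10) = -1*(-1) = 1)
V*D(2, -6) + q(0) = 1*(-2 + 2**2) + 0**2 = 1*(-2 + 4) + 0 = 1*2 + 0 = 2 + 0 = 2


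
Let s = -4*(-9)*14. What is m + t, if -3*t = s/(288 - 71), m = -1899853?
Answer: -58895467/31 ≈ -1.8999e+6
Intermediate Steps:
s = 504 (s = 36*14 = 504)
t = -24/31 (t = -168/(288 - 71) = -168/217 = -⅓*72/31 = -24/31 ≈ -0.77419)
m + t = -1899853 - 24/31 = -58895467/31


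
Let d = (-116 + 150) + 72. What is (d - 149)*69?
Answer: -2967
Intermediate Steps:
d = 106 (d = 34 + 72 = 106)
(d - 149)*69 = (106 - 149)*69 = -43*69 = -2967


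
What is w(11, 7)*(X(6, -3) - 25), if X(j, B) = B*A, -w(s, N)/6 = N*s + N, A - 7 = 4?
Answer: 29232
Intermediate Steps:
A = 11 (A = 7 + 4 = 11)
w(s, N) = -6*N - 6*N*s (w(s, N) = -6*(N*s + N) = -6*(N + N*s) = -6*N - 6*N*s)
X(j, B) = 11*B (X(j, B) = B*11 = 11*B)
w(11, 7)*(X(6, -3) - 25) = (-6*7*(1 + 11))*(11*(-3) - 25) = (-6*7*12)*(-33 - 25) = -504*(-58) = 29232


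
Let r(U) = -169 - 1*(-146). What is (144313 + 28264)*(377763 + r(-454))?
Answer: 65189235980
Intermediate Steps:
r(U) = -23 (r(U) = -169 + 146 = -23)
(144313 + 28264)*(377763 + r(-454)) = (144313 + 28264)*(377763 - 23) = 172577*377740 = 65189235980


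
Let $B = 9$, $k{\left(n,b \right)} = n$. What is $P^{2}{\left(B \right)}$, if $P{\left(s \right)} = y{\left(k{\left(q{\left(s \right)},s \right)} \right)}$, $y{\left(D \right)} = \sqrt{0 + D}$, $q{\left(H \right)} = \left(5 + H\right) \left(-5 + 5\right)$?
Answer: $0$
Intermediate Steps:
$q{\left(H \right)} = 0$ ($q{\left(H \right)} = \left(5 + H\right) 0 = 0$)
$y{\left(D \right)} = \sqrt{D}$
$P{\left(s \right)} = 0$ ($P{\left(s \right)} = \sqrt{0} = 0$)
$P^{2}{\left(B \right)} = 0^{2} = 0$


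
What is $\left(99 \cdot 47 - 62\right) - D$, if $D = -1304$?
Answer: $5895$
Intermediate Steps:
$\left(99 \cdot 47 - 62\right) - D = \left(99 \cdot 47 - 62\right) - -1304 = \left(4653 - 62\right) + 1304 = 4591 + 1304 = 5895$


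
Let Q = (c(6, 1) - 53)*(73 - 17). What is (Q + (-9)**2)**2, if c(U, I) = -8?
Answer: 11122225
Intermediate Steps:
Q = -3416 (Q = (-8 - 53)*(73 - 17) = -61*56 = -3416)
(Q + (-9)**2)**2 = (-3416 + (-9)**2)**2 = (-3416 + 81)**2 = (-3335)**2 = 11122225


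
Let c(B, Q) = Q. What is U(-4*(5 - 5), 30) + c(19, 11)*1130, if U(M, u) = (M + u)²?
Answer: 13330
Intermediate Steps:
U(-4*(5 - 5), 30) + c(19, 11)*1130 = (-4*(5 - 5) + 30)² + 11*1130 = (-4*0 + 30)² + 12430 = (0 + 30)² + 12430 = 30² + 12430 = 900 + 12430 = 13330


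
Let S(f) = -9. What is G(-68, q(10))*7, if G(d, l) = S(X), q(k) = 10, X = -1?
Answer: -63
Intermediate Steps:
G(d, l) = -9
G(-68, q(10))*7 = -9*7 = -63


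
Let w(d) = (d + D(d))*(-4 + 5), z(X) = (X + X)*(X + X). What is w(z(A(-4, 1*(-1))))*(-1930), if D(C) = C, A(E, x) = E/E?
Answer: -15440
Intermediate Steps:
A(E, x) = 1
z(X) = 4*X² (z(X) = (2*X)*(2*X) = 4*X²)
w(d) = 2*d (w(d) = (d + d)*(-4 + 5) = (2*d)*1 = 2*d)
w(z(A(-4, 1*(-1))))*(-1930) = (2*(4*1²))*(-1930) = (2*(4*1))*(-1930) = (2*4)*(-1930) = 8*(-1930) = -15440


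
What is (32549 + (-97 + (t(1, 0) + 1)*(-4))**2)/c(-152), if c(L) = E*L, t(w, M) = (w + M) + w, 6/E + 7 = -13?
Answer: 37025/38 ≈ 974.34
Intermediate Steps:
E = -3/10 (E = 6/(-7 - 13) = 6/(-20) = 6*(-1/20) = -3/10 ≈ -0.30000)
t(w, M) = M + 2*w (t(w, M) = (M + w) + w = M + 2*w)
c(L) = -3*L/10
(32549 + (-97 + (t(1, 0) + 1)*(-4))**2)/c(-152) = (32549 + (-97 + ((0 + 2*1) + 1)*(-4))**2)/((-3/10*(-152))) = (32549 + (-97 + ((0 + 2) + 1)*(-4))**2)/(228/5) = (32549 + (-97 + (2 + 1)*(-4))**2)*(5/228) = (32549 + (-97 + 3*(-4))**2)*(5/228) = (32549 + (-97 - 12)**2)*(5/228) = (32549 + (-109)**2)*(5/228) = (32549 + 11881)*(5/228) = 44430*(5/228) = 37025/38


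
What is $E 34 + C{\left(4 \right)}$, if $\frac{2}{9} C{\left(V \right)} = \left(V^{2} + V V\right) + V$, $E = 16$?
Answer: $706$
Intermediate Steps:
$C{\left(V \right)} = 9 V^{2} + \frac{9 V}{2}$ ($C{\left(V \right)} = \frac{9 \left(\left(V^{2} + V V\right) + V\right)}{2} = \frac{9 \left(\left(V^{2} + V^{2}\right) + V\right)}{2} = \frac{9 \left(2 V^{2} + V\right)}{2} = \frac{9 \left(V + 2 V^{2}\right)}{2} = 9 V^{2} + \frac{9 V}{2}$)
$E 34 + C{\left(4 \right)} = 16 \cdot 34 + \frac{9}{2} \cdot 4 \left(1 + 2 \cdot 4\right) = 544 + \frac{9}{2} \cdot 4 \left(1 + 8\right) = 544 + \frac{9}{2} \cdot 4 \cdot 9 = 544 + 162 = 706$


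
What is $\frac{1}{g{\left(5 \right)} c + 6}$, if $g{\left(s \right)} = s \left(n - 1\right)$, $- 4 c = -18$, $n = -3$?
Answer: $- \frac{1}{84} \approx -0.011905$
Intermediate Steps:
$c = \frac{9}{2}$ ($c = \left(- \frac{1}{4}\right) \left(-18\right) = \frac{9}{2} \approx 4.5$)
$g{\left(s \right)} = - 4 s$ ($g{\left(s \right)} = s \left(-3 - 1\right) = s \left(-4\right) = - 4 s$)
$\frac{1}{g{\left(5 \right)} c + 6} = \frac{1}{\left(-4\right) 5 \cdot \frac{9}{2} + 6} = \frac{1}{\left(-20\right) \frac{9}{2} + 6} = \frac{1}{-90 + 6} = \frac{1}{-84} = - \frac{1}{84}$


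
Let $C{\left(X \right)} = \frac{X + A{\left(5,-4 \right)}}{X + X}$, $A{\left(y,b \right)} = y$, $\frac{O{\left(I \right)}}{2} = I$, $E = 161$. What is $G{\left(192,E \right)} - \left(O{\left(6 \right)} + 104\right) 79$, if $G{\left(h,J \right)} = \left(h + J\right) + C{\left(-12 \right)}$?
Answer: $- \frac{211457}{24} \approx -8810.7$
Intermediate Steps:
$O{\left(I \right)} = 2 I$
$C{\left(X \right)} = \frac{5 + X}{2 X}$ ($C{\left(X \right)} = \frac{X + 5}{X + X} = \frac{5 + X}{2 X}$)
$G{\left(h,J \right)} = \frac{7}{24} + J + h$ ($G{\left(h,J \right)} = \left(h + J\right) + \frac{5 - 12}{2 \left(-12\right)} = \left(J + h\right) + \frac{1}{2} \left(- \frac{1}{12}\right) \left(-7\right) = \left(J + h\right) + \frac{7}{24} = \frac{7}{24} + J + h$)
$G{\left(192,E \right)} - \left(O{\left(6 \right)} + 104\right) 79 = \left(\frac{7}{24} + 161 + 192\right) - \left(2 \cdot 6 + 104\right) 79 = \frac{8479}{24} - \left(12 + 104\right) 79 = \frac{8479}{24} - 116 \cdot 79 = \frac{8479}{24} - 9164 = - \frac{211457}{24}$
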